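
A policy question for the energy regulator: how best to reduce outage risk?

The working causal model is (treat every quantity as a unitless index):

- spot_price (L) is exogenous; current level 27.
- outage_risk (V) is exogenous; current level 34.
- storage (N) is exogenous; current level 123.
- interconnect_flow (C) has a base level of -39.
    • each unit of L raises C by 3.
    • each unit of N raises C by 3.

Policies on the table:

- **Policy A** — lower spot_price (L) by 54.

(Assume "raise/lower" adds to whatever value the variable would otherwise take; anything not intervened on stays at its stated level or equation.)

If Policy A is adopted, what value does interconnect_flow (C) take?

Policy A (L − 54):
  L = 27 − 54 = -27
  N = 123
  C = -39 + 3·(-27) + 3·123 = 249

249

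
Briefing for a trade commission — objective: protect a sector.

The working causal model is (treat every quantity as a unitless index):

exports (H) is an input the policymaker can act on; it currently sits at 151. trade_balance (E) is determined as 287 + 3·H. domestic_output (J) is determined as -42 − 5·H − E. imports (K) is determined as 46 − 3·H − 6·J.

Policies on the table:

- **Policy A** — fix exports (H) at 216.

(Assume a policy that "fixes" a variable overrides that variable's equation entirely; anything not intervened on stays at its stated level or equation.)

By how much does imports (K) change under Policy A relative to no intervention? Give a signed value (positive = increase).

Baseline:
  H = 151
  E = 287 + 3·151 = 740
  J = -42 − 5·151 − 740 = -1537
  K = 46 − 3·151 − 6·(-1537) = 8815
Policy A (H := 216):
  H = 216
  E = 287 + 3·216 = 935
  J = -42 − 5·216 − 935 = -2057
  K = 46 − 3·216 − 6·(-2057) = 11740
Change in K: 11740 − 8815 = 2925

2925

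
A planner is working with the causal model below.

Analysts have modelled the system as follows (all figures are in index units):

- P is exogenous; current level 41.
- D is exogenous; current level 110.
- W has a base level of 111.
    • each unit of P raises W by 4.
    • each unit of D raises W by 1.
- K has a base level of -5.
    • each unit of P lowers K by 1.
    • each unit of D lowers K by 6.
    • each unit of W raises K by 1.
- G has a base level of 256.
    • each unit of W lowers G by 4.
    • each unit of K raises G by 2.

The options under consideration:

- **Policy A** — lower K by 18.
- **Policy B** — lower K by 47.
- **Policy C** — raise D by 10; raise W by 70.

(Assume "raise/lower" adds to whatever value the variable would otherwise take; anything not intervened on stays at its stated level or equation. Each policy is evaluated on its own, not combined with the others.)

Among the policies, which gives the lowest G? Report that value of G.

-2206

Policy A (K − 18):
  P = 41
  D = 110
  W = 111 + 4·41 + 110 = 385
  K = -5 − 41 − 6·110 + 385 (−18 from intervention) = -339
  G = 256 − 4·385 + 2·(-339) = -1962
Policy B (K − 47):
  P = 41
  D = 110
  W = 111 + 4·41 + 110 = 385
  K = -5 − 41 − 6·110 + 385 (−47 from intervention) = -368
  G = 256 − 4·385 + 2·(-368) = -2020
Policy C (D + 10, W + 70):
  P = 41
  D = 110 + 10 = 120
  W = 111 + 4·41 + 120 (+70 from intervention) = 465
  K = -5 − 41 − 6·120 + 465 = -301
  G = 256 − 4·465 + 2·(-301) = -2206
Comparing — Policy A: G=-1962, Policy B: G=-2020, Policy C: G=-2206. Lowest is -2206 (Policy C).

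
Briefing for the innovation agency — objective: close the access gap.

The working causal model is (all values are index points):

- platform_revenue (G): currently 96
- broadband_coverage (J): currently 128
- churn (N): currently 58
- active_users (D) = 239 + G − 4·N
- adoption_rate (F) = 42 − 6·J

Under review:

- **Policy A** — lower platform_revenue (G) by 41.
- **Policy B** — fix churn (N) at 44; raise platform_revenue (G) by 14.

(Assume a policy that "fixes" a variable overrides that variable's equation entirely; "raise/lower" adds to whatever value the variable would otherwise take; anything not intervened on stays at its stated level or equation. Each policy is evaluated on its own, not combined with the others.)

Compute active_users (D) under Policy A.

Policy A (G − 41):
  G = 96 − 41 = 55
  N = 58
  D = 239 + 55 − 4·58 = 62

62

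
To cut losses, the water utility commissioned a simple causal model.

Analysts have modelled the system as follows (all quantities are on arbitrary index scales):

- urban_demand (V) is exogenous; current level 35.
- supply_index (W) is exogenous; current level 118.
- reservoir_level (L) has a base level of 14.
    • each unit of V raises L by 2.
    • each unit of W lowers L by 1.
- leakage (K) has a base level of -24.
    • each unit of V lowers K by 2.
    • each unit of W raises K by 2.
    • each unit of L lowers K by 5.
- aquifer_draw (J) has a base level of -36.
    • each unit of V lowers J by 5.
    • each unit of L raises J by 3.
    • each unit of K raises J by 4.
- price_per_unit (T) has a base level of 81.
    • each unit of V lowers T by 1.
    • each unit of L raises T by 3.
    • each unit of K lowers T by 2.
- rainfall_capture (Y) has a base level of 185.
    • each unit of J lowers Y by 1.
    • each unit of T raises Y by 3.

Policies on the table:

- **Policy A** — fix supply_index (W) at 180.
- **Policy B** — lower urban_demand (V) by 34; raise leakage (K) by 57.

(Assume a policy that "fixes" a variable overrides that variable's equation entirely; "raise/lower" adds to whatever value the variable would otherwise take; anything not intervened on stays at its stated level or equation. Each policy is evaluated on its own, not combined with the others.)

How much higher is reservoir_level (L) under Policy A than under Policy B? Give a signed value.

6

Policy A (W := 180):
  V = 35
  W = 180
  L = 14 + 2·35 − 180 = -96
Policy B (V − 34, K + 57):
  V = 35 − 34 = 1
  W = 118
  L = 14 + 2·1 − 118 = -102
L: -96 − (-102) = 6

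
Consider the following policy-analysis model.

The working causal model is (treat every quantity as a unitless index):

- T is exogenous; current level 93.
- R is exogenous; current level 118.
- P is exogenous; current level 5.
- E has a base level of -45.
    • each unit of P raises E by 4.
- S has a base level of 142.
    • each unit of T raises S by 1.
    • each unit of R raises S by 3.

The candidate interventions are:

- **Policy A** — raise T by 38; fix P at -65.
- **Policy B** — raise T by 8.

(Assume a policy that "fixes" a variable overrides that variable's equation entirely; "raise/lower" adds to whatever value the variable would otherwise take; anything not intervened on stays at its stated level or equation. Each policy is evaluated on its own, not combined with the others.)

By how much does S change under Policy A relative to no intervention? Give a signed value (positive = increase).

38

Baseline:
  T = 93
  R = 118
  S = 142 + 93 + 3·118 = 589
Policy A (T + 38, P := -65):
  T = 93 + 38 = 131
  R = 118
  S = 142 + 131 + 3·118 = 627
Change in S: 627 − 589 = 38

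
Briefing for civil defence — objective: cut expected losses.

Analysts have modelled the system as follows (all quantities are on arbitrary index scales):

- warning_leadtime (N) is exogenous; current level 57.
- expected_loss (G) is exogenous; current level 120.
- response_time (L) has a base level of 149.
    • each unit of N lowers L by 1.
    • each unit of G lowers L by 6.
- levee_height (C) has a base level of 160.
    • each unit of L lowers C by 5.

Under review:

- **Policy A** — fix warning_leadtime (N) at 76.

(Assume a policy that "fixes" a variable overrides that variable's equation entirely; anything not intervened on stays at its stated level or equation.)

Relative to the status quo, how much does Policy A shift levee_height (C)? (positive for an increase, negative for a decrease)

95

Baseline:
  N = 57
  G = 120
  L = 149 − 57 − 6·120 = -628
  C = 160 − 5·(-628) = 3300
Policy A (N := 76):
  N = 76
  G = 120
  L = 149 − 76 − 6·120 = -647
  C = 160 − 5·(-647) = 3395
Change in C: 3395 − 3300 = 95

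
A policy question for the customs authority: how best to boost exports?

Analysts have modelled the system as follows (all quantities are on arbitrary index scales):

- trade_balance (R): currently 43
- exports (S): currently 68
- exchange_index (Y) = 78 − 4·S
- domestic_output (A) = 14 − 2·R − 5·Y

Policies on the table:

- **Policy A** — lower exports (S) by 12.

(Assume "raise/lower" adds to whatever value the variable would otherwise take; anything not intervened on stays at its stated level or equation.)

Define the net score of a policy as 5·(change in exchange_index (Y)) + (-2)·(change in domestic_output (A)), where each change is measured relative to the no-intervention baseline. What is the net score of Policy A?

Baseline:
  R = 43
  S = 68
  Y = 78 − 4·68 = -194
  A = 14 − 2·43 − 5·(-194) = 898
Policy A (S − 12):
  R = 43
  S = 68 − 12 = 56
  Y = 78 − 4·56 = -146
  A = 14 − 2·43 − 5·(-146) = 658
ΔY = -146 − (-194) = 48; ΔA = 658 − 898 = -240
Score = 5·48 + (-2)·(-240) = 720

720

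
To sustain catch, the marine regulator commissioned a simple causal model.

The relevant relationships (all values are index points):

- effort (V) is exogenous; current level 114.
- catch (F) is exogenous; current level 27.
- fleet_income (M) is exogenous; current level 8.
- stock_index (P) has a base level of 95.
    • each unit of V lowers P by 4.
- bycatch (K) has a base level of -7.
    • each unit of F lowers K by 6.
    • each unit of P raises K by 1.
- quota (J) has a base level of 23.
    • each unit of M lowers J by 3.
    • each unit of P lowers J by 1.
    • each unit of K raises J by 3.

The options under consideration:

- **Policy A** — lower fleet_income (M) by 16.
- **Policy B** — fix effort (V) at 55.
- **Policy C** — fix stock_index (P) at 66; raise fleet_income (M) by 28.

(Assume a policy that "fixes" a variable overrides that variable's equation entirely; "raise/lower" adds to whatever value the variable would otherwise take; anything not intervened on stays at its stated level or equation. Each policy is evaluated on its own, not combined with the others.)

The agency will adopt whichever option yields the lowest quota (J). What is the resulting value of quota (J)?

Policy A (M − 16):
  V = 114
  F = 27
  M = 8 − 16 = -8
  P = 95 − 4·114 = -361
  K = -7 − 6·27 + (-361) = -530
  J = 23 − 3·(-8) − (-361) + 3·(-530) = -1182
Policy B (V := 55):
  V = 55
  F = 27
  M = 8
  P = 95 − 4·55 = -125
  K = -7 − 6·27 + (-125) = -294
  J = 23 − 3·8 − (-125) + 3·(-294) = -758
Policy C (P := 66, M + 28):
  V = 114
  F = 27
  M = 8 + 28 = 36
  P = 66
  K = -7 − 6·27 + 66 = -103
  J = 23 − 3·36 − 66 + 3·(-103) = -460
Comparing — Policy A: J=-1182, Policy B: J=-758, Policy C: J=-460. Lowest is -1182 (Policy A).

-1182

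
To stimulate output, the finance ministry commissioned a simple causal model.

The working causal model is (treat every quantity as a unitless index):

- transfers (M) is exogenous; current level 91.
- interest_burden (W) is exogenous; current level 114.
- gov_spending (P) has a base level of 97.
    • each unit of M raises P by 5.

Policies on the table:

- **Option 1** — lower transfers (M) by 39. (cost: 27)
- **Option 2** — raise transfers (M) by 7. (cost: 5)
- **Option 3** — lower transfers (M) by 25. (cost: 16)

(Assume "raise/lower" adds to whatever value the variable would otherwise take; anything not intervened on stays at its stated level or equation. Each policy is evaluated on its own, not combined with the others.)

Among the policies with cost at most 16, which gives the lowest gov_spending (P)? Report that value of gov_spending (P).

427

Option 2 (M + 7):
  M = 91 + 7 = 98
  P = 97 + 5·98 = 587
Option 3 (M − 25):
  M = 91 − 25 = 66
  P = 97 + 5·66 = 427
Comparing — Option 2: P=587, Option 3: P=427. Lowest is 427 (Option 3).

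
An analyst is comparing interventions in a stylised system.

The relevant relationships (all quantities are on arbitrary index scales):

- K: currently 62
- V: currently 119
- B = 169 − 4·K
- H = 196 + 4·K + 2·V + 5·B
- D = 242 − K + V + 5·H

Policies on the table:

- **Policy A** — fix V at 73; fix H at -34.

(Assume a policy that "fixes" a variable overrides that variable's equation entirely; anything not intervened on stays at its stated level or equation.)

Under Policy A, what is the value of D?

83

Policy A (V := 73, H := -34):
  K = 62
  V = 73
  B = 169 − 4·62 = -79
  H = -34
  D = 242 − 62 + 73 + 5·(-34) = 83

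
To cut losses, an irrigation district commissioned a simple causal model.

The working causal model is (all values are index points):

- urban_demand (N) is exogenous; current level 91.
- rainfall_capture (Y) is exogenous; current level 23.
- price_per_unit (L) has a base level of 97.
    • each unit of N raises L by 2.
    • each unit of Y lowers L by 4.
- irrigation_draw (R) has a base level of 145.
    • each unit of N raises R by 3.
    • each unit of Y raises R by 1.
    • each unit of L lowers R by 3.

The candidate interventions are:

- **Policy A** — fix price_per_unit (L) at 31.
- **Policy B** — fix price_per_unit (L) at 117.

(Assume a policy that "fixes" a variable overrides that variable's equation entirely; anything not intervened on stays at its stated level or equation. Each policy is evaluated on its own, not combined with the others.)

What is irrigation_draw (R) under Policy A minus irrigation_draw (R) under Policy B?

258

Policy A (L := 31):
  N = 91
  Y = 23
  L = 31
  R = 145 + 3·91 + 23 − 3·31 = 348
Policy B (L := 117):
  N = 91
  Y = 23
  L = 117
  R = 145 + 3·91 + 23 − 3·117 = 90
R: 348 − 90 = 258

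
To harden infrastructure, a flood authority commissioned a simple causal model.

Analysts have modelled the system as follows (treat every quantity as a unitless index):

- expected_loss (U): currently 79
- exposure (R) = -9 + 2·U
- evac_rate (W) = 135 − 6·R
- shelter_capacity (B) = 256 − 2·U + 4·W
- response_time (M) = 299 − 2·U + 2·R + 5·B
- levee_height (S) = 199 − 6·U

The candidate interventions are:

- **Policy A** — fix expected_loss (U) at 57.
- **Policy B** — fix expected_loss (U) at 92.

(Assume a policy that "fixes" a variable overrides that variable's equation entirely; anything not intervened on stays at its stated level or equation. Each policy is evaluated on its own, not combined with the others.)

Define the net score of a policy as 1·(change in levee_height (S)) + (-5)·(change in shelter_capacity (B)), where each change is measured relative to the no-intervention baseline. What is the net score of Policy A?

Baseline:
  U = 79
  R = -9 + 2·79 = 149
  W = 135 − 6·149 = -759
  B = 256 − 2·79 + 4·(-759) = -2938
  S = 199 − 6·79 = -275
Policy A (U := 57):
  U = 57
  R = -9 + 2·57 = 105
  W = 135 − 6·105 = -495
  B = 256 − 2·57 + 4·(-495) = -1838
  S = 199 − 6·57 = -143
ΔS = -143 − (-275) = 132; ΔB = -1838 − (-2938) = 1100
Score = 1·132 + (-5)·1100 = -5368

-5368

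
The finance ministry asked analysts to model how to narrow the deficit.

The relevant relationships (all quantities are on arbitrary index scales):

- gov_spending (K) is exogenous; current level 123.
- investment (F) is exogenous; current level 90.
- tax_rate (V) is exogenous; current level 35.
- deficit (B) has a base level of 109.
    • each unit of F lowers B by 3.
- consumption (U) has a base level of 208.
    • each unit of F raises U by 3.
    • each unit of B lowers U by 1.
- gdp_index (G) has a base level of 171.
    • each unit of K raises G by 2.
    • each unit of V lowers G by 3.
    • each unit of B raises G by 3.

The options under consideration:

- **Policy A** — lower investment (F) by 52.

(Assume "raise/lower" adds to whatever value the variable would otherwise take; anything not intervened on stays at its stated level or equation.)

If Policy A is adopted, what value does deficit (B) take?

Policy A (F − 52):
  F = 90 − 52 = 38
  B = 109 − 3·38 = -5

-5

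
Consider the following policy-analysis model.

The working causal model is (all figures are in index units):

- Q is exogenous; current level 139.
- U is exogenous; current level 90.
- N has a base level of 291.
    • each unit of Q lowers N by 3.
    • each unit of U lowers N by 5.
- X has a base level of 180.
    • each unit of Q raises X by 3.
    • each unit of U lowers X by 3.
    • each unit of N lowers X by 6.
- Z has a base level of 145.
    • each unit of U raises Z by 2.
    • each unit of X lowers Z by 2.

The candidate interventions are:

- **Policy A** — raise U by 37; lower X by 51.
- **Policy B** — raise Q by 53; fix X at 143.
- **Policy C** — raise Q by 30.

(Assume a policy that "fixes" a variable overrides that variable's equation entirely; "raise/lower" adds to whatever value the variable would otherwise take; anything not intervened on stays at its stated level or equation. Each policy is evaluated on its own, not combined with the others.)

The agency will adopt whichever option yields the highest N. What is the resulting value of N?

Policy A (U + 37, X − 51):
  Q = 139
  U = 90 + 37 = 127
  N = 291 − 3·139 − 5·127 = -761
Policy B (Q + 53, X := 143):
  Q = 139 + 53 = 192
  U = 90
  N = 291 − 3·192 − 5·90 = -735
Policy C (Q + 30):
  Q = 139 + 30 = 169
  U = 90
  N = 291 − 3·169 − 5·90 = -666
Comparing — Policy A: N=-761, Policy B: N=-735, Policy C: N=-666. Highest is -666 (Policy C).

-666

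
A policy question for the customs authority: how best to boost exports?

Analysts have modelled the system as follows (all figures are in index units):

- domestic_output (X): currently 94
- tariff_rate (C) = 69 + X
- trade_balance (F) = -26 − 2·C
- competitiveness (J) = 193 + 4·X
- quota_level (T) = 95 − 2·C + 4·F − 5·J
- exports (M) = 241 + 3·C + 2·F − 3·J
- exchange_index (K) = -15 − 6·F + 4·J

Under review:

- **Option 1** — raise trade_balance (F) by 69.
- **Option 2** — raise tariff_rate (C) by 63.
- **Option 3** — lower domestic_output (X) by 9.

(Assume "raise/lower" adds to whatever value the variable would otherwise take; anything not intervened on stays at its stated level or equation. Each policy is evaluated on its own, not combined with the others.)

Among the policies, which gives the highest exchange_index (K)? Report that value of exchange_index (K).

5129

Option 1 (F + 69):
  X = 94
  C = 69 + 94 = 163
  F = -26 − 2·163 (+69 from intervention) = -283
  J = 193 + 4·94 = 569
  K = -15 − 6·(-283) + 4·569 = 3959
Option 2 (C + 63):
  X = 94
  C = 69 + 94 (+63 from intervention) = 226
  F = -26 − 2·226 = -478
  J = 193 + 4·94 = 569
  K = -15 − 6·(-478) + 4·569 = 5129
Option 3 (X − 9):
  X = 94 − 9 = 85
  C = 69 + 85 = 154
  F = -26 − 2·154 = -334
  J = 193 + 4·85 = 533
  K = -15 − 6·(-334) + 4·533 = 4121
Comparing — Option 1: K=3959, Option 2: K=5129, Option 3: K=4121. Highest is 5129 (Option 2).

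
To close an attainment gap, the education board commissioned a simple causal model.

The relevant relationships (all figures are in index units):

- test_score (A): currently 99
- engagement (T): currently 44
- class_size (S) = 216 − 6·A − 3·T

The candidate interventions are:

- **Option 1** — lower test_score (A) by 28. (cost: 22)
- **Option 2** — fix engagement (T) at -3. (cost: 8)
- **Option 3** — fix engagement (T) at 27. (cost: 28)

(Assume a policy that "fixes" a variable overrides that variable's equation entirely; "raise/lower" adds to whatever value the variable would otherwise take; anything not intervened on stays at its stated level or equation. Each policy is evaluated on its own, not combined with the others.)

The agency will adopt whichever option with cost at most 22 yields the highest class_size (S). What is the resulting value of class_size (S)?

-342

Option 1 (A − 28):
  A = 99 − 28 = 71
  T = 44
  S = 216 − 6·71 − 3·44 = -342
Option 2 (T := -3):
  A = 99
  T = -3
  S = 216 − 6·99 − 3·(-3) = -369
Comparing — Option 1: S=-342, Option 2: S=-369. Highest is -342 (Option 1).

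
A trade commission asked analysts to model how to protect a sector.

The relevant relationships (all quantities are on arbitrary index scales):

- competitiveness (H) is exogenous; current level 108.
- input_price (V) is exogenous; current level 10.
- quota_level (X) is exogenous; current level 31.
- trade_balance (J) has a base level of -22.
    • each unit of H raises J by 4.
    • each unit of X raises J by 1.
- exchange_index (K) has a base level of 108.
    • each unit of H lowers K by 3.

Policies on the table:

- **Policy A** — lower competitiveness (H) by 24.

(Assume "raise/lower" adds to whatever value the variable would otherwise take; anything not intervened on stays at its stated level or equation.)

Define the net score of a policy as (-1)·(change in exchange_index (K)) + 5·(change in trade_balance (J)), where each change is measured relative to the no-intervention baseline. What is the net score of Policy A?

-552

Baseline:
  H = 108
  X = 31
  J = -22 + 4·108 + 31 = 441
  K = 108 − 3·108 = -216
Policy A (H − 24):
  H = 108 − 24 = 84
  X = 31
  J = -22 + 4·84 + 31 = 345
  K = 108 − 3·84 = -144
ΔK = -144 − (-216) = 72; ΔJ = 345 − 441 = -96
Score = (-1)·72 + 5·(-96) = -552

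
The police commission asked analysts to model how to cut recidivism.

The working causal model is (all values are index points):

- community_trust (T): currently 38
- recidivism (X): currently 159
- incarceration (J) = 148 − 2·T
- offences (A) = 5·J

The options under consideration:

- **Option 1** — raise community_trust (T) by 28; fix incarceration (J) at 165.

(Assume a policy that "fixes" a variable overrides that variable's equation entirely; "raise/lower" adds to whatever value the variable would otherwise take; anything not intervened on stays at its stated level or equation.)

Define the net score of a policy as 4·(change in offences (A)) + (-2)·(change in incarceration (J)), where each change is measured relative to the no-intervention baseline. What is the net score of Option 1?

1674

Baseline:
  T = 38
  J = 148 − 2·38 = 72
  A = 0 + 5·72 = 360
Option 1 (T + 28, J := 165):
  T = 38 + 28 = 66
  J = 165
  A = 0 + 5·165 = 825
ΔA = 825 − 360 = 465; ΔJ = 165 − 72 = 93
Score = 4·465 + (-2)·93 = 1674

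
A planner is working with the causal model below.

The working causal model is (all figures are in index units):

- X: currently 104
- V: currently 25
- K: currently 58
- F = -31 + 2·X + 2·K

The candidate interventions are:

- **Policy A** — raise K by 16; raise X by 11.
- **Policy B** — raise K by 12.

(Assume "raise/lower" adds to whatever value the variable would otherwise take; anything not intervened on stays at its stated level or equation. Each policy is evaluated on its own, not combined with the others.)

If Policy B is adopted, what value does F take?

317

Policy B (K + 12):
  X = 104
  K = 58 + 12 = 70
  F = -31 + 2·104 + 2·70 = 317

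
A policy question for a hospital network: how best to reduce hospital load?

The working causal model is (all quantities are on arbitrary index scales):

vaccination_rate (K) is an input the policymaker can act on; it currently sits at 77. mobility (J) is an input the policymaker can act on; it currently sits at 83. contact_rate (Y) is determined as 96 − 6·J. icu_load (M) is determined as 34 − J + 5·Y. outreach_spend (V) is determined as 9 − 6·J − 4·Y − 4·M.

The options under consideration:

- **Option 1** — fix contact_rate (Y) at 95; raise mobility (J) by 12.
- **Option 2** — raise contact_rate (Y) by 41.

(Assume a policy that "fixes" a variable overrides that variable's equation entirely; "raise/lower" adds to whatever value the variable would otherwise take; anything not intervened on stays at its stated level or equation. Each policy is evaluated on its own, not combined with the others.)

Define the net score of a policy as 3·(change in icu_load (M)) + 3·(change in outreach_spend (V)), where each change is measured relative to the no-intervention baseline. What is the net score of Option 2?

Baseline:
  J = 83
  Y = 96 − 6·83 = -402
  M = 34 − 83 + 5·(-402) = -2059
  V = 9 − 6·83 − 4·(-402) − 4·(-2059) = 9355
Option 2 (Y + 41):
  J = 83
  Y = 96 − 6·83 (+41 from intervention) = -361
  M = 34 − 83 + 5·(-361) = -1854
  V = 9 − 6·83 − 4·(-361) − 4·(-1854) = 8371
ΔM = -1854 − (-2059) = 205; ΔV = 8371 − 9355 = -984
Score = 3·205 + 3·(-984) = -2337

-2337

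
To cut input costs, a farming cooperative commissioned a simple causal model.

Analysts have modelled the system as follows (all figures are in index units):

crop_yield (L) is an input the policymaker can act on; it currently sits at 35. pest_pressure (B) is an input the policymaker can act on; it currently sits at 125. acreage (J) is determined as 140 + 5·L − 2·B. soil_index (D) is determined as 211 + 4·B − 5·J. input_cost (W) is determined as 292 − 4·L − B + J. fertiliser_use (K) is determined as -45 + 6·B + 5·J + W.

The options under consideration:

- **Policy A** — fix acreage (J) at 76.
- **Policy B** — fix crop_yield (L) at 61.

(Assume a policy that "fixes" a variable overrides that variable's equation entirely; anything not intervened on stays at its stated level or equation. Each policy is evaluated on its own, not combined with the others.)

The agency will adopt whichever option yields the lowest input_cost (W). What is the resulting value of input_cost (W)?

Policy A (J := 76):
  L = 35
  B = 125
  J = 76
  W = 292 − 4·35 − 125 + 76 = 103
Policy B (L := 61):
  L = 61
  B = 125
  J = 140 + 5·61 − 2·125 = 195
  W = 292 − 4·61 − 125 + 195 = 118
Comparing — Policy A: W=103, Policy B: W=118. Lowest is 103 (Policy A).

103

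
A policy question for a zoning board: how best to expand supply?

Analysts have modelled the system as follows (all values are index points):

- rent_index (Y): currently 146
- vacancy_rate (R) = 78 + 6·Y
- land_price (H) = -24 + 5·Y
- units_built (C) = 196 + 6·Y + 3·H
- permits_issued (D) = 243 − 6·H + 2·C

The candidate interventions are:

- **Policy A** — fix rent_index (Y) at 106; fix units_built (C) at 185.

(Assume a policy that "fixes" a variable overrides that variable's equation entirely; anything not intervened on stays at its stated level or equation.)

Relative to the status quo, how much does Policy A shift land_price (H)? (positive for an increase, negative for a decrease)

Baseline:
  Y = 146
  H = -24 + 5·146 = 706
Policy A (Y := 106, C := 185):
  Y = 106
  H = -24 + 5·106 = 506
Change in H: 506 − 706 = -200

-200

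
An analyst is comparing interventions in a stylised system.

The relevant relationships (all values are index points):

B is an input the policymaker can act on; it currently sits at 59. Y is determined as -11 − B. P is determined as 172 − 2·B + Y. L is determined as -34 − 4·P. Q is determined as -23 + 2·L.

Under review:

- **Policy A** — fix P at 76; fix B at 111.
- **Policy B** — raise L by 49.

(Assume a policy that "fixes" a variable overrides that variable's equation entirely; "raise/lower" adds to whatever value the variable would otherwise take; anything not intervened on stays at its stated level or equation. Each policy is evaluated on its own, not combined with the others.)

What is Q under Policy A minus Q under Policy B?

-834

Policy A (P := 76, B := 111):
  B = 111
  Y = -11 − 111 = -122
  P = 76
  L = -34 − 4·76 = -338
  Q = -23 + 2·(-338) = -699
Policy B (L + 49):
  B = 59
  Y = -11 − 59 = -70
  P = 172 − 2·59 + (-70) = -16
  L = -34 − 4·(-16) (+49 from intervention) = 79
  Q = -23 + 2·79 = 135
Q: -699 − 135 = -834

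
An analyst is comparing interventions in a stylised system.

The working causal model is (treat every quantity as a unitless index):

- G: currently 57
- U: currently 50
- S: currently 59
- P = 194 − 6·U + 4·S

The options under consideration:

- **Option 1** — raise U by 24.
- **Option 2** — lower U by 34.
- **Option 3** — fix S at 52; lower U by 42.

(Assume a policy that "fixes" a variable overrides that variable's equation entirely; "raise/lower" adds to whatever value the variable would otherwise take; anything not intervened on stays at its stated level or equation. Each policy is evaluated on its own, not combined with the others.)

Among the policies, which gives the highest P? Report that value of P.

Option 1 (U + 24):
  U = 50 + 24 = 74
  S = 59
  P = 194 − 6·74 + 4·59 = -14
Option 2 (U − 34):
  U = 50 − 34 = 16
  S = 59
  P = 194 − 6·16 + 4·59 = 334
Option 3 (S := 52, U − 42):
  U = 50 − 42 = 8
  S = 52
  P = 194 − 6·8 + 4·52 = 354
Comparing — Option 1: P=-14, Option 2: P=334, Option 3: P=354. Highest is 354 (Option 3).

354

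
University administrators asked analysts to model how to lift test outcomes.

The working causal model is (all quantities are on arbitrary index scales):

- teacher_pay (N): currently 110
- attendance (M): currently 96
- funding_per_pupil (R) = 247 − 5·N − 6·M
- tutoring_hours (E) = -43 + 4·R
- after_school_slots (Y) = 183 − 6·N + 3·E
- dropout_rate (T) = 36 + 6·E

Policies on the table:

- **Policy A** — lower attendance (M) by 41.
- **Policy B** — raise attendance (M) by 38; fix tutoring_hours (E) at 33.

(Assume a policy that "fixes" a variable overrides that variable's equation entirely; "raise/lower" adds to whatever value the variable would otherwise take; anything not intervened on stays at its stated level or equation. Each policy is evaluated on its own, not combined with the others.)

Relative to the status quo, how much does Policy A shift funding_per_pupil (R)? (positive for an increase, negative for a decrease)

246

Baseline:
  N = 110
  M = 96
  R = 247 − 5·110 − 6·96 = -879
Policy A (M − 41):
  N = 110
  M = 96 − 41 = 55
  R = 247 − 5·110 − 6·55 = -633
Change in R: -633 − (-879) = 246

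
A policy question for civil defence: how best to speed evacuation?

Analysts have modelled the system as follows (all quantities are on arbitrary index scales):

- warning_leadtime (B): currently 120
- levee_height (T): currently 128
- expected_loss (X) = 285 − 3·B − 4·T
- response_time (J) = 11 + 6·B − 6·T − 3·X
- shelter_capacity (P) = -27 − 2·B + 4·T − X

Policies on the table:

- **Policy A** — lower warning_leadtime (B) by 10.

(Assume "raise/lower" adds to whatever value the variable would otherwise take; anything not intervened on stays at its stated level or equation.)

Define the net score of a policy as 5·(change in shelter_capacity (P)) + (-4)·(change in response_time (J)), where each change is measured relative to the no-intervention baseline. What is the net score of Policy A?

Baseline:
  B = 120
  T = 128
  X = 285 − 3·120 − 4·128 = -587
  J = 11 + 6·120 − 6·128 − 3·(-587) = 1724
  P = -27 − 2·120 + 4·128 − (-587) = 832
Policy A (B − 10):
  B = 120 − 10 = 110
  T = 128
  X = 285 − 3·110 − 4·128 = -557
  J = 11 + 6·110 − 6·128 − 3·(-557) = 1574
  P = -27 − 2·110 + 4·128 − (-557) = 822
ΔP = 822 − 832 = -10; ΔJ = 1574 − 1724 = -150
Score = 5·(-10) + (-4)·(-150) = 550

550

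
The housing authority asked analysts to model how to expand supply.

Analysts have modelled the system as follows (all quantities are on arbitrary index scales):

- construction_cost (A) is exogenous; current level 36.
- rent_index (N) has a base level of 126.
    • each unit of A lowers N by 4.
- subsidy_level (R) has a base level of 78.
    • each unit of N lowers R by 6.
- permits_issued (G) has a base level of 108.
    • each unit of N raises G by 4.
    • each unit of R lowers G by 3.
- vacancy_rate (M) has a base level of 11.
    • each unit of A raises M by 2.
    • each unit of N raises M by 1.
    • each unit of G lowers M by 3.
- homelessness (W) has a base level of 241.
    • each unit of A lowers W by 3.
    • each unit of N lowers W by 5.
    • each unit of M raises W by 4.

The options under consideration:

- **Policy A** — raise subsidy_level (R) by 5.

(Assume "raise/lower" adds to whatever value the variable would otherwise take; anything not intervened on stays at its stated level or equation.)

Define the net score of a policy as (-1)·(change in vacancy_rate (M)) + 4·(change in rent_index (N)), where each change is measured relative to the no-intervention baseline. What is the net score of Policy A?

-45

Baseline:
  A = 36
  N = 126 − 4·36 = -18
  R = 78 − 6·(-18) = 186
  G = 108 + 4·(-18) − 3·186 = -522
  M = 11 + 2·36 + (-18) − 3·(-522) = 1631
Policy A (R + 5):
  A = 36
  N = 126 − 4·36 = -18
  R = 78 − 6·(-18) (+5 from intervention) = 191
  G = 108 + 4·(-18) − 3·191 = -537
  M = 11 + 2·36 + (-18) − 3·(-537) = 1676
ΔM = 1676 − 1631 = 45; ΔN = -18 − (-18) = 0
Score = (-1)·45 + 4·0 = -45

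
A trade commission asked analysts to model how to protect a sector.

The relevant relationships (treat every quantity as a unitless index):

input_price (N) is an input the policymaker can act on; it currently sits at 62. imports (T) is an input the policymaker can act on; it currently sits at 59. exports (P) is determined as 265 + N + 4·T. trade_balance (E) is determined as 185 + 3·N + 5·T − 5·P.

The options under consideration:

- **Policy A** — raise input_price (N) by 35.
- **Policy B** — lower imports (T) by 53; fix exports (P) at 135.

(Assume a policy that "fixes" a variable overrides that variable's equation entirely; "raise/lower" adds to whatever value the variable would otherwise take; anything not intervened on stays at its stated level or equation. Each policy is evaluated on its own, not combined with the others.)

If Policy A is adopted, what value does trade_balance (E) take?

-2219

Policy A (N + 35):
  N = 62 + 35 = 97
  T = 59
  P = 265 + 97 + 4·59 = 598
  E = 185 + 3·97 + 5·59 − 5·598 = -2219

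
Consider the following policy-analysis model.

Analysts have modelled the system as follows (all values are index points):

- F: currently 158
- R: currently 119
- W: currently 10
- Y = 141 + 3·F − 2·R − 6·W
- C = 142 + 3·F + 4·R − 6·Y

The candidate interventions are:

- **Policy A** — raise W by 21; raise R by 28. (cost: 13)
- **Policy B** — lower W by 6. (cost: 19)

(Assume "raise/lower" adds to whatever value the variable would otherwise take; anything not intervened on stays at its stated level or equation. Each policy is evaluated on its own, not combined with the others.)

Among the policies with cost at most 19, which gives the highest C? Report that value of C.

Policy A (W + 21, R + 28):
  F = 158
  R = 119 + 28 = 147
  W = 10 + 21 = 31
  Y = 141 + 3·158 − 2·147 − 6·31 = 135
  C = 142 + 3·158 + 4·147 − 6·135 = 394
Policy B (W − 6):
  F = 158
  R = 119
  W = 10 − 6 = 4
  Y = 141 + 3·158 − 2·119 − 6·4 = 353
  C = 142 + 3·158 + 4·119 − 6·353 = -1026
Comparing — Policy A: C=394, Policy B: C=-1026. Highest is 394 (Policy A).

394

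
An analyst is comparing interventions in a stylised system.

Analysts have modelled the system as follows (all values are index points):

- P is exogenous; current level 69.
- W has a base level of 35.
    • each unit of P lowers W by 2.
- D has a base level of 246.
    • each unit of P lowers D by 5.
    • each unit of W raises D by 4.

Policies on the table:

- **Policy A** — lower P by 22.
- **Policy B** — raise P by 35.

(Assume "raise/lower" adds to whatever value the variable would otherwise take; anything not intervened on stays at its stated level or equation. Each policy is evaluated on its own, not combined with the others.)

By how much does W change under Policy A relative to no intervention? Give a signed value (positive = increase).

44

Baseline:
  P = 69
  W = 35 − 2·69 = -103
Policy A (P − 22):
  P = 69 − 22 = 47
  W = 35 − 2·47 = -59
Change in W: -59 − (-103) = 44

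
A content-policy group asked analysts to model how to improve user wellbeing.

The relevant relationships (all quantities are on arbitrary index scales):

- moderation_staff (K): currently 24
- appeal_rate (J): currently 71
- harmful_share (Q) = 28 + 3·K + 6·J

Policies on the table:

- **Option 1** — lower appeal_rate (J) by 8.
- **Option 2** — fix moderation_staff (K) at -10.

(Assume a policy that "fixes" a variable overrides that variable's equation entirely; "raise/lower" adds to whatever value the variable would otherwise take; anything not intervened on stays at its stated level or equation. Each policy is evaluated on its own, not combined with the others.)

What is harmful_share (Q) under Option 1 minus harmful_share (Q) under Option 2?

Option 1 (J − 8):
  K = 24
  J = 71 − 8 = 63
  Q = 28 + 3·24 + 6·63 = 478
Option 2 (K := -10):
  K = -10
  J = 71
  Q = 28 + 3·(-10) + 6·71 = 424
Q: 478 − 424 = 54

54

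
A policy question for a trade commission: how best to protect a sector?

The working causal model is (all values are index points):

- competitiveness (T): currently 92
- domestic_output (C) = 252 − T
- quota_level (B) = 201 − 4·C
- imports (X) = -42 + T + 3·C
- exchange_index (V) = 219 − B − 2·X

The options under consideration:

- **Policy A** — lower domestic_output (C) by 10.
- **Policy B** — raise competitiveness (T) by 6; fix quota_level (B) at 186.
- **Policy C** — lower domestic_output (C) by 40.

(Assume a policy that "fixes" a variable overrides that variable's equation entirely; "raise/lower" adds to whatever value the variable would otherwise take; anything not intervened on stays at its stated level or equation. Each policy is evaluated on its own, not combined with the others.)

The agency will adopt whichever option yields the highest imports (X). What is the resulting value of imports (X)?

518

Policy A (C − 10):
  T = 92
  C = 252 − 92 (−10 from intervention) = 150
  X = -42 + 92 + 3·150 = 500
Policy B (T + 6, B := 186):
  T = 92 + 6 = 98
  C = 252 − 98 = 154
  X = -42 + 98 + 3·154 = 518
Policy C (C − 40):
  T = 92
  C = 252 − 92 (−40 from intervention) = 120
  X = -42 + 92 + 3·120 = 410
Comparing — Policy A: X=500, Policy B: X=518, Policy C: X=410. Highest is 518 (Policy B).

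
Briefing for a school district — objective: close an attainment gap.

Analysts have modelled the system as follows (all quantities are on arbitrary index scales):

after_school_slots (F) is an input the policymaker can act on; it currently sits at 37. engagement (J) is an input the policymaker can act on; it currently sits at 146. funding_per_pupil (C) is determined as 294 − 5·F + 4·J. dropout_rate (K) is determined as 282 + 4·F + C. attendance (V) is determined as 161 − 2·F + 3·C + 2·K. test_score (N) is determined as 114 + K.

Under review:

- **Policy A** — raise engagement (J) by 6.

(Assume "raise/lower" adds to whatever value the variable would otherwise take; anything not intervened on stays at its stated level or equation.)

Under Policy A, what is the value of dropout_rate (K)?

Policy A (J + 6):
  F = 37
  J = 146 + 6 = 152
  C = 294 − 5·37 + 4·152 = 717
  K = 282 + 4·37 + 717 = 1147

1147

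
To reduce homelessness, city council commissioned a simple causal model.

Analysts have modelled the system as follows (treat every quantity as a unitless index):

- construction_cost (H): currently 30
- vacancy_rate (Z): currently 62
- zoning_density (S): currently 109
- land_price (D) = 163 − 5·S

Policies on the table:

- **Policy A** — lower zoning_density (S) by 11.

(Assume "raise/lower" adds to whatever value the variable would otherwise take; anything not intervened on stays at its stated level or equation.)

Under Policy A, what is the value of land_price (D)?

-327

Policy A (S − 11):
  S = 109 − 11 = 98
  D = 163 − 5·98 = -327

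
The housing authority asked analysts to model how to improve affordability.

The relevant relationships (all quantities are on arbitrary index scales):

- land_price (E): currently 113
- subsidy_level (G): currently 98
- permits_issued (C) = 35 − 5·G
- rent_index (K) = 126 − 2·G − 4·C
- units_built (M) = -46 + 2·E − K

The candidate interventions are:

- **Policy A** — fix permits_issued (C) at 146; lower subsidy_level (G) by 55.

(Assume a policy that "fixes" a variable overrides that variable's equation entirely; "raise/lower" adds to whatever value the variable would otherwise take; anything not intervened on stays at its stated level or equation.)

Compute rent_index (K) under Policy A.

-544

Policy A (C := 146, G − 55):
  G = 98 − 55 = 43
  C = 146
  K = 126 − 2·43 − 4·146 = -544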